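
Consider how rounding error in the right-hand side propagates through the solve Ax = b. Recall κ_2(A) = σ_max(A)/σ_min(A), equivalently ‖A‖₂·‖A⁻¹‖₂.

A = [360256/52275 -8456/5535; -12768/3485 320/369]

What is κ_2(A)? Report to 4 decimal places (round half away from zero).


168.7500

AᵀA = [576001024/9455625 -233271808/17020125; -233271808/17020125 94543936/30636225]; tr = 29161024/455625, det = 65536/455625
solving λ² − 29161024/455625·λ + 65536/455625 = 0 gives λ = 64, 1024/455625
so κ_2 = √(64 / (1024/455625)) = 168.7500


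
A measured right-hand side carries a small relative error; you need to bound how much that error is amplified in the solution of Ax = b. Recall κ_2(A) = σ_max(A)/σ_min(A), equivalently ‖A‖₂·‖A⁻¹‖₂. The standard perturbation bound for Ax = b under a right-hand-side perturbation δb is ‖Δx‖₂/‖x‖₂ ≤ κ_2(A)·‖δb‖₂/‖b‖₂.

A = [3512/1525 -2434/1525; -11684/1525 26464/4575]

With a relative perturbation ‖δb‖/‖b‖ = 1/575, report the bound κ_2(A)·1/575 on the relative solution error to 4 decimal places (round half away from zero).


AᵀA = [238160/3721 -535760/11163; -535760/11163 1205860/33489]; tr = 3349300/33489, det = 40000/33489
char-poly roots: 100 and 400/33489
σ_max=√100=10, σ_min=√(400/33489)=(20/183) → κ = 91.5000
κ_2(A)·‖δb‖/‖b‖ = 0.1591

0.1591


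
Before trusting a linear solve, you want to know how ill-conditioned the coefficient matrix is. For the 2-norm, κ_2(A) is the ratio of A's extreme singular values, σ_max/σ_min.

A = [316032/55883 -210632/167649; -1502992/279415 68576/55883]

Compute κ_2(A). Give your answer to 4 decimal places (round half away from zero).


M = AᵀA = [5655042304/92833225 -254474752/18566645; -254474752/18566645 103079488/33419961]. tr(M)=31809856/497025, det(M)=16384/497025
solving λ² − 31809856/497025·λ + 16384/497025 = 0 gives λ = 64, 256/497025
so κ_2 = √(64 / (256/497025)) = 352.5000

352.5000


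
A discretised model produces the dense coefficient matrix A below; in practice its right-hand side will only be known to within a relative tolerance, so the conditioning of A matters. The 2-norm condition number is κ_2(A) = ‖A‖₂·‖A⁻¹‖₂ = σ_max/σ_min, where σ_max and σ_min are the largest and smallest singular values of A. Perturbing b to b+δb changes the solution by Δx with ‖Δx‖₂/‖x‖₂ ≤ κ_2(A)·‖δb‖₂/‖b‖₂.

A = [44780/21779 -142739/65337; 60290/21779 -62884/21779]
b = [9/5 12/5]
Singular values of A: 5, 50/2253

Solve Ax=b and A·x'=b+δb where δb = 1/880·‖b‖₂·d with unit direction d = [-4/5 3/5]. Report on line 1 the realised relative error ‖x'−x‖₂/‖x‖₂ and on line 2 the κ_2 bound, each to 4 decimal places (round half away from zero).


from the listed singular values, σ₁ = 5, σ_n = 50/2253
condition number: 5 ÷ (50/2253) = 225.3000
bound on ‖Δx‖/‖x‖: κ·ε = 225.3000·1/880 = 0.2560
solve Ax = b  →  x = [0.4138 -0.4345]
2-norm of b is 3.0000; of x, 0.6000
δb = ε·‖b‖·d = [-0.0027 0.0020]; solving A·Δx = δb gives ‖Δx‖ = 0.1536
realised ‖Δx‖/‖x‖ = 0.2560
tightness: 0.2560 against a bound of 0.2560; the bound is attained (ratio 1)

0.2560
0.2560


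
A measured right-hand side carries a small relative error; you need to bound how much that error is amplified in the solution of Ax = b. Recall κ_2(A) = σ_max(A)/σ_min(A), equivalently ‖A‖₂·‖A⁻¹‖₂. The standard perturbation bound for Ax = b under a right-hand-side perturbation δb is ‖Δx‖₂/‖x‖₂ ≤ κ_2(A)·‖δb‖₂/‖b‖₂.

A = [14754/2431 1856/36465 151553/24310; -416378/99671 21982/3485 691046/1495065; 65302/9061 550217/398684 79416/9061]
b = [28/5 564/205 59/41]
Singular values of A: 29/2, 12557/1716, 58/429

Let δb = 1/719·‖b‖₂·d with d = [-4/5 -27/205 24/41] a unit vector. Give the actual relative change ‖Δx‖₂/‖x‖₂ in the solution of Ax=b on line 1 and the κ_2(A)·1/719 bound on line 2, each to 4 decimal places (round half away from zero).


largest singular value 29/2, smallest 58/429
condition number: (29/2) ÷ (58/429) = 107.2500
worst-case relative error ≤ 107.2500 × 1/719 = 0.1492
solve Ax = b  →  x = [18.9545 14.2847 -17.6710]
‖b‖₂ = 6.4031 and ‖x‖₂ = 29.5903
δb = ε·‖b‖·d = [-0.0071 -0.0012 0.0052]; solving A·Δx = δb gives ‖Δx‖ = 0.0659
realised ‖Δx‖/‖x‖ = 0.0022
so the bound overstates the realised error by a factor of ≈ 67.0079 (computed from the unrounded values)

0.0022
0.1492


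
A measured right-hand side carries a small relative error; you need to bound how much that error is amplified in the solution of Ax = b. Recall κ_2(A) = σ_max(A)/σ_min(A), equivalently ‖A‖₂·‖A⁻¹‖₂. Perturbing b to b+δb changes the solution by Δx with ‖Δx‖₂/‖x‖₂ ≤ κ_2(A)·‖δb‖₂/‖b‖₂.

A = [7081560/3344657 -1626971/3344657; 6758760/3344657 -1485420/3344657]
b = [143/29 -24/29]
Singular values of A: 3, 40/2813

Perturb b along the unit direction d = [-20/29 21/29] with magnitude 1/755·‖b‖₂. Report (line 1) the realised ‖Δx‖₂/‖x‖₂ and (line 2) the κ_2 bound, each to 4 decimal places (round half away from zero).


0.0017
0.2794

largest singular value 3, smallest 40/2813
κ = σ_max/σ_min = 3/(40/2813) = 210.9750
κ_2(A)·‖δb‖/‖b‖ = 0.2794
solve Ax = b  →  x = [-60.7732 -274.6585]
‖b‖ = 5.0000, ‖x‖ = 281.3018
δb = ε·‖b‖·d = [-0.0046 0.0048]; solving A·Δx = δb gives ‖Δx‖ = 0.4657
realised ‖Δx‖/‖x‖ = 0.0017
realised/bound (from unrounded values) ≈ 0.0059


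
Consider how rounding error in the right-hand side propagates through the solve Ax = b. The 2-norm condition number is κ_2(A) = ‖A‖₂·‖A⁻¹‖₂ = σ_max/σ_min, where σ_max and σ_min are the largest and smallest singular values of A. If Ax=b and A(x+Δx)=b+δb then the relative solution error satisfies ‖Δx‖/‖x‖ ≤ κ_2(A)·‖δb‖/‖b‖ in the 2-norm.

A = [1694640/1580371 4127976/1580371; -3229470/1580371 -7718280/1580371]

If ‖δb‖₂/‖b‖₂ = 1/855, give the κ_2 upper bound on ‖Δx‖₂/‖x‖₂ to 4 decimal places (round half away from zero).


0.4182

AᵀA = [46025194500/8642119369 110454626160/8642119369; 110454626160/8642119369 265093536384/8642119369]; tr = 1840939236/51136801, det = 518400/51136801
char-poly roots: 36 and 14400/51136801
κ_2(A) = √(λ_max/λ_min) = √(36 / (14400/51136801)) = 357.5500
κ_2(A)·‖δb‖/‖b‖ = 0.4182


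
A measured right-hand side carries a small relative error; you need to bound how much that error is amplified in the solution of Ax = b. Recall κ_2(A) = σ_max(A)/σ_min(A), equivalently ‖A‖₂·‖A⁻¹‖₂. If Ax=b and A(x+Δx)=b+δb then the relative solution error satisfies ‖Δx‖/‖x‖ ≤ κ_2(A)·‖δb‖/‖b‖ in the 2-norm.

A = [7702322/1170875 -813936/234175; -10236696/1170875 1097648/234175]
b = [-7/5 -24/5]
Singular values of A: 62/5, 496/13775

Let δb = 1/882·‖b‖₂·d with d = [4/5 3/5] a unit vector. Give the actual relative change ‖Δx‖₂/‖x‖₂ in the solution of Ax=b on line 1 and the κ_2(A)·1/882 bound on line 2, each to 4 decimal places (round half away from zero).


from the listed singular values, σ₁ = 62/5, σ_n = 496/13775
κ = σ_max/σ_min = (62/5)/(496/13775) = 344.3750
worst-case relative error ≤ 344.3750 × 1/882 = 0.3904
solve Ax = b  →  x = [-52.0636 -98.1333]
‖b‖ = 5.0000, ‖x‖ = 111.0890
δb = ε·‖b‖·d = [0.0045 0.0034]; solving A·Δx = δb gives ‖Δx‖ = 0.1574
relative error = 0.0014
realised/bound (from unrounded values) ≈ 0.0036

0.0014
0.3904


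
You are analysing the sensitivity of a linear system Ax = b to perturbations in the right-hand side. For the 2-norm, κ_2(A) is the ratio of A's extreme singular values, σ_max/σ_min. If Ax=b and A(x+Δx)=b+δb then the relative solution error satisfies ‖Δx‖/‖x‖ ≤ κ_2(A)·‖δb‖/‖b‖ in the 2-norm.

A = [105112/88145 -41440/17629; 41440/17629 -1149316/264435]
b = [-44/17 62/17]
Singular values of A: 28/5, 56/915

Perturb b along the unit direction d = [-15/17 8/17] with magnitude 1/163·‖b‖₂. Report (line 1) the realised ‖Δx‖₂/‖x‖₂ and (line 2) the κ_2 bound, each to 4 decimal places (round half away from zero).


0.0069
0.5613

σ_max = 28/5, σ_min = 56/915
condition number: (28/5) ÷ (56/915) = 91.5000
worst-case relative error ≤ 91.5000 × 1/163 = 0.5613
solve Ax = b  →  x = [57.8361 30.4412]
‖b‖ = 4.4721, ‖x‖ = 65.3581
with δb = [-0.0242 0.0129], A·Δx = δb → ‖Δx‖ = 0.4483
realised ‖Δx‖/‖x‖ = 0.0069
so the bound overstates the realised error by a factor of ≈ 81.8413 (computed from the unrounded values)


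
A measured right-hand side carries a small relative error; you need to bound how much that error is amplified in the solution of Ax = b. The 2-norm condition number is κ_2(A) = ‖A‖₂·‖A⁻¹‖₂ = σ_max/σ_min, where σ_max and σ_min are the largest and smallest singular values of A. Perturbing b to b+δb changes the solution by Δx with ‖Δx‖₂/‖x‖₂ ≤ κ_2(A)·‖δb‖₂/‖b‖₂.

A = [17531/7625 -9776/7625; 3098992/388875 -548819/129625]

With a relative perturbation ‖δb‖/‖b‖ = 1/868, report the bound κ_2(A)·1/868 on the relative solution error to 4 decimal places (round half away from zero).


0.2108

AᵀA = [16645011601/241958025 -591799936/16130535; -591799936/16130535 526115321/26884225]; tr = 14795882/167445, det = 4879681/20930625
char-poly roots: 2209/25 and 2209/837225
κ_2(A) = √(λ_max/λ_min) = √((2209/25) / (2209/837225)) = 183.0000
bound on ‖Δx‖/‖x‖: κ·ε = 183.0000·1/868 = 0.2108


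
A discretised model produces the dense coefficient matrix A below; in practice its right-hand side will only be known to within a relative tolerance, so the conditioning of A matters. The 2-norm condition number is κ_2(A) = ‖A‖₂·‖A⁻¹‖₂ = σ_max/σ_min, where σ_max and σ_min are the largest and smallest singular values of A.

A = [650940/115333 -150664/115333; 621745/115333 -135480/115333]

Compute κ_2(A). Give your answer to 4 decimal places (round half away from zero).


AᵀA = [963483625/15816529 -216774360/15816529; -216774360/15816529 48816256/15816529]; tr = 602201/9409, det = 1600/9409
char-poly roots: 64 and 25/9409
κ = σ_max/σ_min = 8/(5/97) = 155.2000

155.2000


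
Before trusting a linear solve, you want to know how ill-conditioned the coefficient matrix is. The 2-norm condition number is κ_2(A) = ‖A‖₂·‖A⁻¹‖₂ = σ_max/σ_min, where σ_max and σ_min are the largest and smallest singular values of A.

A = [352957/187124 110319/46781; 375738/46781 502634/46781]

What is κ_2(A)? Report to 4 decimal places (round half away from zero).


142.6250

M = AᵀA = [1417872313/20830096 472559571/5207524; 472559571/5207524 157531957/1301881]. tr(M)=3938383625/20830096, det(M)=9150625/5207524
eigenvalues of AᵀA: λ = (tr ± √(tr²−4·det))/2 = 3025/16, 12100/1301881
so κ_2 = √((3025/16) / (12100/1301881)) = 142.6250


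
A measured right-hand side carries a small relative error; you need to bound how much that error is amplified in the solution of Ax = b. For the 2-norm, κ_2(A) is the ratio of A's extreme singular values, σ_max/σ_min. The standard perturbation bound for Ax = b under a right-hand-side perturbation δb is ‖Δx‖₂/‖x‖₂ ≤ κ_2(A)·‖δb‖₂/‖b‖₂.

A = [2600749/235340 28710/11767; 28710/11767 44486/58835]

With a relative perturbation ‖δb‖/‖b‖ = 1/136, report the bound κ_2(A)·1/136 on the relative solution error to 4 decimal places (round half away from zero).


0.4118

AᵀA = [4219869721/32947600 4745763/164738; 4745763/164738 13435816/2059225]; tr = 2638217/19600, det = 707281/122500
eigenvalues of AᵀA: λ = (tr ± √(tr²−4·det))/2 = 3364/25, 841/19600
so κ_2 = √((3364/25) / (841/19600)) = 56.0000
bound on ‖Δx‖/‖x‖: κ·ε = 56.0000·1/136 = 0.4118


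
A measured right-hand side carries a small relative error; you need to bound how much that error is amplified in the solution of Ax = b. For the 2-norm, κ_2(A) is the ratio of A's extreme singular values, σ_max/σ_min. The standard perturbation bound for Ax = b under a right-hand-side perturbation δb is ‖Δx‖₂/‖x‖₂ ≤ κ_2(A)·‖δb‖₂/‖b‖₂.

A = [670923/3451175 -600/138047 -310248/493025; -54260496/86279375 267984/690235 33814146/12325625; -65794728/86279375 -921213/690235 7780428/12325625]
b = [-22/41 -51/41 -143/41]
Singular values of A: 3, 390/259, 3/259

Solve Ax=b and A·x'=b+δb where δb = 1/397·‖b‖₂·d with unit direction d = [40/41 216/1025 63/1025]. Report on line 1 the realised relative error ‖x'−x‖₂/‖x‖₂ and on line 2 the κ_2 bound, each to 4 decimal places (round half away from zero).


0.0094
0.6524

from the listed singular values, σ₁ = 3, σ_n = 3/259
condition number: 3 ÷ (3/259) = 259.0000
worst-case relative error ≤ 259.0000 × 1/397 = 0.6524
solve Ax = b  →  x = [-75.5823 35.0442 -22.7393]
‖b‖ = 3.7417, ‖x‖ = 86.3589
δb = ε·‖b‖·d = [0.0092 0.0020 0.0006]; solving A·Δx = δb gives ‖Δx‖ = 0.8137
relative error = 0.0094
tightness: 0.0094 against a bound of 0.6524 (unrounded ratio ≈ 0.0144)


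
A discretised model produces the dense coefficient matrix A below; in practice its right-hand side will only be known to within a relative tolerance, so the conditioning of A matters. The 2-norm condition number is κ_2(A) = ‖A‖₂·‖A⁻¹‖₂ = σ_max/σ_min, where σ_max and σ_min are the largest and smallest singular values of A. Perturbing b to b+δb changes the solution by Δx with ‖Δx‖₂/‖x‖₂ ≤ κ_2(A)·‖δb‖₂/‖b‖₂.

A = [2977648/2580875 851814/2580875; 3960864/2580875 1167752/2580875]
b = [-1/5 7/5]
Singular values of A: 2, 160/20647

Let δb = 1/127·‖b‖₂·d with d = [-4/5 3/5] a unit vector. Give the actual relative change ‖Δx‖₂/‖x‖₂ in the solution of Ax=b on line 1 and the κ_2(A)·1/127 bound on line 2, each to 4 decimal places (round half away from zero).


largest singular value 2, smallest 160/20647
κ = σ_max/σ_min = 2/(160/20647) = 258.0875
perturbation bound = 258.0875·1/127 = 2.0322
solve Ax = b  →  x = [-35.6523 124.0220]
2-norm of b is 1.4142; of x, 129.0447
δb = ε·‖b‖·d = [-0.0089 0.0067]; solving A·Δx = δb gives ‖Δx‖ = 1.4370
relative error = 0.0111
tightness: 0.0111 against a bound of 2.0322 (unrounded ratio ≈ 0.0055)

0.0111
2.0322


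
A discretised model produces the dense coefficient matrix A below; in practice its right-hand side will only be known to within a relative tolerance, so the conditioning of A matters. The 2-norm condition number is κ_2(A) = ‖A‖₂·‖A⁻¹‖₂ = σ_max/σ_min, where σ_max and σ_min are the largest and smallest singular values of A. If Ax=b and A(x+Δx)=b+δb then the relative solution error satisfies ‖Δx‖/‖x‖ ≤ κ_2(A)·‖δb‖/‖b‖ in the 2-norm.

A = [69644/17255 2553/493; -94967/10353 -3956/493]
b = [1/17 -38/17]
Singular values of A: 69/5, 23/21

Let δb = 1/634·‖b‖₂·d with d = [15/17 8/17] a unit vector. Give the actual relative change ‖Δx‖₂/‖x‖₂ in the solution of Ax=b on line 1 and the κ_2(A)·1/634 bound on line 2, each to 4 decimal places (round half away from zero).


from the listed singular values, σ₁ = 69/5, σ_n = 23/21
κ_2(A) = (69/5) / (23/21) = 12.6000
bound on ‖Δx‖/‖x‖: κ·ε = 12.6000·1/634 = 0.0199
solve Ax = b  →  x = [0.7346 -0.5612]
2-norm of b is 2.2361; of x, 0.9245
Δx = A⁻¹·δb where δb = 1/634·2.2361·d; ‖Δx‖ = 0.0032
dividing the unrounded norms, ‖Δx‖/‖x‖ = 0.0035
tightness: 0.0035 against a bound of 0.0199 (unrounded ratio ≈ 0.1753)

0.0035
0.0199


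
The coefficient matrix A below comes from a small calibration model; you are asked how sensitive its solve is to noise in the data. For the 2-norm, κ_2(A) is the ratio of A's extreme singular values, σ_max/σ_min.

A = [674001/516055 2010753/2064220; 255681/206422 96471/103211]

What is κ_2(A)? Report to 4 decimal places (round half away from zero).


355.9000

AᵀA = [4103958069/1266648100 3077930583/1266648100; 3077930583/1266648100 9233994249/5066592400]; tr = 1025993061/202663696, det = 164025/810654784
char-poly roots: 81/16 and 2025/50665924
κ = σ_max/σ_min = (9/4)/(45/7118) = 355.9000


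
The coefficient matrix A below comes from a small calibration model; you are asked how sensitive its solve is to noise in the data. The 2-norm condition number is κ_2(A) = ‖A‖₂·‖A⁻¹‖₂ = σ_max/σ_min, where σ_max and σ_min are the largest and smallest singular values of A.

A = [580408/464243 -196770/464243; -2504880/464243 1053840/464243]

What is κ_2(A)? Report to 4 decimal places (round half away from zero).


65.3250

M = AᵀA = [3932954944/128210329 -1638280560/128210329; -1638280560/128210329 683698500/128210329]. tr(M)=27317476/758641, det(M)=230400/758641
char-poly roots: 36 and 6400/758641
κ = σ_max/σ_min = 6/(80/871) = 65.3250


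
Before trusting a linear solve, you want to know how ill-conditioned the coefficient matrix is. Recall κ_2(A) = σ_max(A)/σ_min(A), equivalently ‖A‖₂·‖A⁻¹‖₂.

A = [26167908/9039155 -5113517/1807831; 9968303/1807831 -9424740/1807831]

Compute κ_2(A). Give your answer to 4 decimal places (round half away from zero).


146.6800

form AᵀA = [10965176562601/282720841225 -2088419939424/56544168245; -2088419939424/56544168245 397833149401/11308833649] with trace 24864453386/336172225 and determinant 3418801/13446889
eigenvalues of AᵀA: λ = (tr ± √(tr²−4·det))/2 = 1849/25, 46225/13446889
κ_2(A) = √(λ_max/λ_min) = √((1849/25) / (46225/13446889)) = 146.6800


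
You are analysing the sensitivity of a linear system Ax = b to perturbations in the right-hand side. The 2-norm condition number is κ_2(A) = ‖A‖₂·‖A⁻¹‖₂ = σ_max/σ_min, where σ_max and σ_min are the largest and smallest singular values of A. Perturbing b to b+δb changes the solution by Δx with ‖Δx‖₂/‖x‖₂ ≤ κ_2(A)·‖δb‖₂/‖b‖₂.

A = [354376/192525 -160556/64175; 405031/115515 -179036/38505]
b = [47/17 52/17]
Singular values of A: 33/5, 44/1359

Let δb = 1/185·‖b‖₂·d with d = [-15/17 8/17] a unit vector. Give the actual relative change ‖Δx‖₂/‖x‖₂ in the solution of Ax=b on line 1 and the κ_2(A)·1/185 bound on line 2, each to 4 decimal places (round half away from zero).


0.0223
1.1019

largest singular value 33/5, smallest 44/1359
κ = σ_max/σ_min = (33/5)/(44/1359) = 203.8500
perturbation bound = 203.8500·1/185 = 1.1019
solve Ax = b  →  x = [-24.3455 -19.0167]
‖b‖₂ = 4.1231 and ‖x‖₂ = 30.8923
re-solving with b+δb shifts x by Δx of norm 0.6884
dividing the unrounded norms, ‖Δx‖/‖x‖ = 0.0223
so the bound overstates the realised error by a factor of ≈ 49.4504 (computed from the unrounded values)


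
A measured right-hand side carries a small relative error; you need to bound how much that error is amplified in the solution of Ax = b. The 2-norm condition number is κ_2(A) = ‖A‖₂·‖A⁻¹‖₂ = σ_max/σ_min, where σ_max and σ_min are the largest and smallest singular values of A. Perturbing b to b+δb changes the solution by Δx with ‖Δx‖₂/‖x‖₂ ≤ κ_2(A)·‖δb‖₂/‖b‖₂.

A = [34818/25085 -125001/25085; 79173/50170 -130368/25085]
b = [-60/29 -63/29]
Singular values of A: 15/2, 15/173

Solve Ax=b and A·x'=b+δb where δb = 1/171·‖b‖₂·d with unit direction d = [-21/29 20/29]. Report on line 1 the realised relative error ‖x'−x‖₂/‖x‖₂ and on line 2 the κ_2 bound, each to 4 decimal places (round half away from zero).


0.5058
0.5058

σ_max = 15/2, σ_min = 15/173
condition number: (15/2) ÷ (15/173) = 86.5000
worst-case relative error ≤ 86.5000 × 1/171 = 0.5058
solve Ax = b  →  x = [-0.1120 0.3840]
2-norm of b is 3.0000; of x, 0.4000
δb = ε·‖b‖·d = [-0.0127 0.0121]; solving A·Δx = δb gives ‖Δx‖ = 0.2023
relative error = 0.5058
so the bound is sharp here: realised error equals the bound


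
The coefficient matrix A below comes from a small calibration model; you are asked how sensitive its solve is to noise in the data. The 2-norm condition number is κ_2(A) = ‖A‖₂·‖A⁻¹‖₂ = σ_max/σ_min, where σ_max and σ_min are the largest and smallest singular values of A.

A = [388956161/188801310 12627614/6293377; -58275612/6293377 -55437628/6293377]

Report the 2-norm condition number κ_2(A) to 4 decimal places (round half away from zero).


396.9750

form AᵀA = [1908226742270641/21205196108100 30288946832207/353419935135; 30288946832207/353419935135 1923133392980/23561329009] with trace 4327047319801/25214264100 and determinant 1177999684/6303566025
char-poly roots: 17161/100 and 274576/252142641
κ_2(A) = √(λ_max/λ_min) = √((17161/100) / (274576/252142641)) = 396.9750


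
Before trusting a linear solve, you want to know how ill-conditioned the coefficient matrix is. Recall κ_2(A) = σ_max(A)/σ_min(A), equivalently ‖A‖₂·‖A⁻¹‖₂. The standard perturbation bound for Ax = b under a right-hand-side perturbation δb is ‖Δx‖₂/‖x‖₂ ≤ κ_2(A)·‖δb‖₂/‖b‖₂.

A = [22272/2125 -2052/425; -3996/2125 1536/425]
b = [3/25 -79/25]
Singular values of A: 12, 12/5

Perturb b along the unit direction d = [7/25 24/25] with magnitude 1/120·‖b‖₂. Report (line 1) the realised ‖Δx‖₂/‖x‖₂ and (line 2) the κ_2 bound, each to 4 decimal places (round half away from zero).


largest singular value 12, smallest 12/5
κ_2(A) = 12 / (12/5) = 5.0000
worst-case relative error ≤ 5.0000 × 1/120 = 0.0417
solve Ax = b  →  x = [-0.5147 -1.1422]
2-norm of b is 3.1623; of x, 1.2528
with δb = [0.0074 0.0253], A·Δx = δb → ‖Δx‖ = 0.0110
realised ‖Δx‖/‖x‖ = 0.0088
so the bound overstates the realised error by a factor of ≈ 4.7539 (computed from the unrounded values)

0.0088
0.0417


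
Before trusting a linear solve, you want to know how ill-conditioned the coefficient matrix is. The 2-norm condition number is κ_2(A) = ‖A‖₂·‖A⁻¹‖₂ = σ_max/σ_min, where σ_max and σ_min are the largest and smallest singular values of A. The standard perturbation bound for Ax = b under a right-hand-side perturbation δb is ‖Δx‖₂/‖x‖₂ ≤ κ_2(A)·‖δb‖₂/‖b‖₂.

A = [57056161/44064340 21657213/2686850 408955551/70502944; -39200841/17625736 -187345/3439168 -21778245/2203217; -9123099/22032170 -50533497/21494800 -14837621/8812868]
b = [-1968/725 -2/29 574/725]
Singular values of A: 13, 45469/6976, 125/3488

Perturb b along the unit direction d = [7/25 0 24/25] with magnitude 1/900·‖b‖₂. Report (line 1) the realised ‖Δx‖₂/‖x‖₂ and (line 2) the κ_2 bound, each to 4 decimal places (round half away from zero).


0.2555
0.4031

σ_max = 13, σ_min = 125/3488
κ = σ_max/σ_min = 13/(125/3488) = 362.7520
bound on ‖Δx‖/‖x‖: κ·ε = 362.7520·1/900 = 0.4031
solve Ax = b  →  x = [0.0019 -0.3431 0.0084]
2-norm of b is 2.8284; of x, 0.3433
δb = ε·‖b‖·d = [0.0009 0.0000 0.0030]; solving A·Δx = δb gives ‖Δx‖ = 0.0877
dividing the unrounded norms, ‖Δx‖/‖x‖ = 0.2555
tightness: 0.2555 against a bound of 0.4031 (unrounded ratio ≈ 0.6338)


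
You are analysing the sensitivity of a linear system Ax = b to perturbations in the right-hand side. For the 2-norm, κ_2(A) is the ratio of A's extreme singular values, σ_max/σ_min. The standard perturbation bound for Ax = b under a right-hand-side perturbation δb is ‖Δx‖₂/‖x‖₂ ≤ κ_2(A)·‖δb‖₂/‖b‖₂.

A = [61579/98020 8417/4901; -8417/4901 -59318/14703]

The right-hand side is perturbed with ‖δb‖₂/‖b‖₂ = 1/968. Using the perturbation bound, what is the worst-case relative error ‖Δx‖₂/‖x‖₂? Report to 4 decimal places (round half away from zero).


AᵀA = [190120289/56851600 68287121/8527740; 68287121/8527740 24593125/1279161]; tr = 68333329/3027600, det = 130321/756900
solving λ² − 68333329/3027600·λ + 130321/756900 = 0 gives λ = 361/16, 1444/189225
σ_max=√(361/16)=(19/4), σ_min=√(1444/189225)=(38/435) → κ = 54.3750
bound on ‖Δx‖/‖x‖: κ·ε = 54.3750·1/968 = 0.0562

0.0562


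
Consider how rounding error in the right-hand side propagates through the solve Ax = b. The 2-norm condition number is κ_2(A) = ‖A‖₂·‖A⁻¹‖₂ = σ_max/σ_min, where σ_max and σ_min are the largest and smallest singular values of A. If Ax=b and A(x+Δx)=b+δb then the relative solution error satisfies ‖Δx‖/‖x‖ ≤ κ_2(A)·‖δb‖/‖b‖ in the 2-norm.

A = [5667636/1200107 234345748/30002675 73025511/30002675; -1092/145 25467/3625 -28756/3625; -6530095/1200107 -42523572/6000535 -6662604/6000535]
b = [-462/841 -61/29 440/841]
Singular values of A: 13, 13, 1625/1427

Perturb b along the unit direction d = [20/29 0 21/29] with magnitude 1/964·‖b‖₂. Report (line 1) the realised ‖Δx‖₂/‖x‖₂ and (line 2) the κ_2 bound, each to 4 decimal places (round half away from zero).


from the listed singular values, σ₁ = 13, σ_n = 1625/1427
κ_2(A) = 13 / (1625/1427) = 11.4160
perturbation bound = 11.4160·1/964 = 0.0118
solve Ax = b  →  x = [0.0615 -0.1348 0.0874]
2-norm of b is 2.2361; of x, 0.1720
with δb = [0.0016 0.0000 0.0017], A·Δx = δb → ‖Δx‖ = 0.0020
relative error = 0.0118
tightness: 0.0118 against a bound of 0.0118; the bound is attained (ratio 1)

0.0118
0.0118


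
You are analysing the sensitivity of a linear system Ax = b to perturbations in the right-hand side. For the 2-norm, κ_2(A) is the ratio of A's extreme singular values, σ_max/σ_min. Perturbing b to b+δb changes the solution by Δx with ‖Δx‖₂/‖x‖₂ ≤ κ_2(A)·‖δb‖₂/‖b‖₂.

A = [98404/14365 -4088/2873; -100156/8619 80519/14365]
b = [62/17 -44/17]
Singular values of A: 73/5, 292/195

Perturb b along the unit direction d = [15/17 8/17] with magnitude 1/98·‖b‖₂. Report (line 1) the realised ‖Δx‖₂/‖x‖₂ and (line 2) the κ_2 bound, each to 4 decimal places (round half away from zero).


largest singular value 73/5, smallest 292/195
κ_2(A) = (73/5) / (292/195) = 9.7500
bound on ‖Δx‖/‖x‖: κ·ε = 9.7500·1/98 = 0.0995
solve Ax = b  →  x = [0.7666 1.1275]
2-norm of b is 4.4721; of x, 1.3634
Δx = A⁻¹·δb where δb = 1/98·4.4721·d; ‖Δx‖ = 0.0305
realised ‖Δx‖/‖x‖ = 0.0224
tightness: 0.0224 against a bound of 0.0995 (unrounded ratio ≈ 0.2247)

0.0224
0.0995


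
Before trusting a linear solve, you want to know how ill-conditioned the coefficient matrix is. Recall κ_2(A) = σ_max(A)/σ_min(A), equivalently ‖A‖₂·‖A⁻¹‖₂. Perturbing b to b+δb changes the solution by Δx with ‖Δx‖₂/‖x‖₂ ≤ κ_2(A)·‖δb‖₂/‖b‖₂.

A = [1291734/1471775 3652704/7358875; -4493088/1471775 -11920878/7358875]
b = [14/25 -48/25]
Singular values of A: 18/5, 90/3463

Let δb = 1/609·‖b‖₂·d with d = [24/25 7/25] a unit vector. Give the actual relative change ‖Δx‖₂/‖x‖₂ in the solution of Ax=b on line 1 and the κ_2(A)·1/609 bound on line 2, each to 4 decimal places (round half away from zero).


0.2275
0.2275

largest singular value 18/5, smallest 90/3463
κ = σ_max/σ_min = (18/5)/(90/3463) = 138.5200
bound on ‖Δx‖/‖x‖: κ·ε = 138.5200·1/609 = 0.2275
solve Ax = b  →  x = [0.4902 0.2614]
‖b‖ = 2.0000, ‖x‖ = 0.5556
δb = ε·‖b‖·d = [0.0032 0.0009]; solving A·Δx = δb gives ‖Δx‖ = 0.1264
realised ‖Δx‖/‖x‖ = 0.2275
tightness: 0.2275 against a bound of 0.2275; the bound is attained (ratio 1)


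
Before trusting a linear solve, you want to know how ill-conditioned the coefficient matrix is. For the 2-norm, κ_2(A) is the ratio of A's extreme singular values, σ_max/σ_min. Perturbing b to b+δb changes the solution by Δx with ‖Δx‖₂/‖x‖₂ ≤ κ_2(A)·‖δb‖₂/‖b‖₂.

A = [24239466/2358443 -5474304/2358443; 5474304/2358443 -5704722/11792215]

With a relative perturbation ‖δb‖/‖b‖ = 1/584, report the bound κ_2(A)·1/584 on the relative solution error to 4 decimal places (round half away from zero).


AᵀA = [367352597412/3308895529 -413266157568/16544477645; -413266157568/16544477645 465046972164/82722388225]; tr = 5739953544/49210225, det = 8503056/49210225
eigenvalues of AᵀA: λ = (tr ± √(tr²−4·det))/2 = 2916/25, 2916/1968409
κ = σ_max/σ_min = (54/5)/(54/1403) = 280.6000
κ_2(A)·‖δb‖/‖b‖ = 0.4805

0.4805


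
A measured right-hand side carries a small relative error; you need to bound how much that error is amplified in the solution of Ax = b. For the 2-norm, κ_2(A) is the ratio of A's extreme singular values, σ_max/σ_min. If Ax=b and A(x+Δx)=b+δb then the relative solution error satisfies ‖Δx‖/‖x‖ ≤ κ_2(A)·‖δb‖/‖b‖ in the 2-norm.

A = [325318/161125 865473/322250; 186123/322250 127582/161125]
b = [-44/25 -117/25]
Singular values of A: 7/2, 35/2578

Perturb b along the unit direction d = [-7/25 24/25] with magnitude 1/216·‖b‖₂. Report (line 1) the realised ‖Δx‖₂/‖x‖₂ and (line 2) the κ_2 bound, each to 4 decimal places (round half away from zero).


0.0058
1.1935

from the listed singular values, σ₁ = 7/2, σ_n = 35/2578
κ_2(A) = (7/2) / (35/2578) = 257.8000
perturbation bound = 257.8000·1/216 = 1.1935
solve Ax = b  →  x = [235.1886 -177.4629]
‖b‖₂ = 5.0000 and ‖x‖₂ = 294.6298
re-solving with b+δb shifts x by Δx of norm 1.7050
dividing the unrounded norms, ‖Δx‖/‖x‖ = 0.0058
realised/bound (from unrounded values) ≈ 0.0048


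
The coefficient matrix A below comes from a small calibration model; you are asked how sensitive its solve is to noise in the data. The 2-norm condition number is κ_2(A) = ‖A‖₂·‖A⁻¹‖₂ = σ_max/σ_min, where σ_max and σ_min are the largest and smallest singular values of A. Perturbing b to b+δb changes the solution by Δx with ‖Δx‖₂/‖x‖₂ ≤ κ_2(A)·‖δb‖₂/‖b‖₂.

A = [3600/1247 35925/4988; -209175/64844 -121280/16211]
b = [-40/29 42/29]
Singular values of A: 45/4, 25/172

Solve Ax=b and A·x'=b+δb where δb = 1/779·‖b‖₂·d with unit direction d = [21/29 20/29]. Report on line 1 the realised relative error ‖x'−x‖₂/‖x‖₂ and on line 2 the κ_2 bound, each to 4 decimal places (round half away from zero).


from the listed singular values, σ₁ = 45/4, σ_n = 25/172
κ_2(A) = (45/4) / (25/172) = 77.4000
κ_2(A)·‖δb‖/‖b‖ = 0.0994
solve Ax = b  →  x = [-0.0684 -0.1641]
‖b‖₂ = 2.0000 and ‖x‖₂ = 0.1778
Δx = A⁻¹·δb where δb = 1/779·2.0000·d; ‖Δx‖ = 0.0177
realised ‖Δx‖/‖x‖ = 0.0994
so the bound is sharp here: realised error equals the bound

0.0994
0.0994


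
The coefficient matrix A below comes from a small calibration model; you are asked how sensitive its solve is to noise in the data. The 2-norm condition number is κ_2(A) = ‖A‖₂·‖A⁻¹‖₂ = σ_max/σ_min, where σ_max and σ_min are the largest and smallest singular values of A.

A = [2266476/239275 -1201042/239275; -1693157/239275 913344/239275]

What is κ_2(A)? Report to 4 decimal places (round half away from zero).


281.5000

form AᵀA = [18832221377/134711825 -401747544/5388473; -401747544/5388473 5356939172/134711825] with trace 1422891797/7924225 and determinant 80604484/198105625
eigenvalues of AᵀA: λ = (tr ± √(tr²−4·det))/2 = 4489/25, 17956/7924225
σ_max=√(4489/25)=(67/5), σ_min=√(17956/7924225)=(134/2815) → κ = 281.5000


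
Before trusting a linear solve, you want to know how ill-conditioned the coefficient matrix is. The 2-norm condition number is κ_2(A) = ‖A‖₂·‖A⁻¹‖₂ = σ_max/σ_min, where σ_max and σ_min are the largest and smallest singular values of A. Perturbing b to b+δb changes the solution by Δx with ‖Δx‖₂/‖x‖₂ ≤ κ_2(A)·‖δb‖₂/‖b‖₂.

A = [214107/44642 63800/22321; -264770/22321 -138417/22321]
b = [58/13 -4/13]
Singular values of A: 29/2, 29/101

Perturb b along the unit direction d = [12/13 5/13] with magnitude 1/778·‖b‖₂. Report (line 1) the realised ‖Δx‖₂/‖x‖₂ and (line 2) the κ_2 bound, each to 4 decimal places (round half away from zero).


0.0014
0.0649

from the listed singular values, σ₁ = 29/2, σ_n = 29/101
κ = σ_max/σ_min = (29/2)/(29/101) = 50.5000
worst-case relative error ≤ 50.5000 × 1/778 = 0.0649
solve Ax = b  →  x = [-6.4341 12.3570]
2-norm of b is 4.4721; of x, 13.9317
with δb = [0.0053 0.0022], A·Δx = δb → ‖Δx‖ = 0.0200
realised ‖Δx‖/‖x‖ = 0.0014
realised/bound (from unrounded values) ≈ 0.0221


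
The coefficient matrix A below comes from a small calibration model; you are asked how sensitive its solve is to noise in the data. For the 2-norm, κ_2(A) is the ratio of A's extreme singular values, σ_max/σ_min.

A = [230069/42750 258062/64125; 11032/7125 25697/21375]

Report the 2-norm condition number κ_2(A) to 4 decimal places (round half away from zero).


M = AᵀA = [91701001/2924100 51579899/2193075; 51579899/2193075 116062429/6579225]. tr(M)=51582349/1052676, det(M)=60025/1052676
eigenvalues of AᵀA: λ = (tr ± √(tr²−4·det))/2 = 49, 1225/1052676
κ = σ_max/σ_min = 7/(35/1026) = 205.2000

205.2000


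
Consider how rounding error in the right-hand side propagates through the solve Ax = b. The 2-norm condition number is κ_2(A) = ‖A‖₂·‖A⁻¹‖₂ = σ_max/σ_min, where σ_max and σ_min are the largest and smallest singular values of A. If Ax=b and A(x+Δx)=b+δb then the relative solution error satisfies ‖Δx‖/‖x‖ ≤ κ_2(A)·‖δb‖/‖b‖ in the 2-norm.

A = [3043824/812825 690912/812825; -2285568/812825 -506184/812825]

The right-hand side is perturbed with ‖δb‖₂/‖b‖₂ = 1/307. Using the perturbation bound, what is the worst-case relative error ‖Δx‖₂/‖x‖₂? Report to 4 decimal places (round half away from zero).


1.2915

AᵀA = [579547425024/26427379225 5215891968/1057095169; 5215891968/1057095169 29343265344/26427379225]; tr = 362219328/15721225, det = 1327104/393030625
solving λ² − 362219328/15721225·λ + 1327104/393030625 = 0 gives λ = 576/25, 2304/15721225
κ_2(A) = √(λ_max/λ_min) = √((576/25) / (2304/15721225)) = 396.5000
κ_2(A)·‖δb‖/‖b‖ = 1.2915


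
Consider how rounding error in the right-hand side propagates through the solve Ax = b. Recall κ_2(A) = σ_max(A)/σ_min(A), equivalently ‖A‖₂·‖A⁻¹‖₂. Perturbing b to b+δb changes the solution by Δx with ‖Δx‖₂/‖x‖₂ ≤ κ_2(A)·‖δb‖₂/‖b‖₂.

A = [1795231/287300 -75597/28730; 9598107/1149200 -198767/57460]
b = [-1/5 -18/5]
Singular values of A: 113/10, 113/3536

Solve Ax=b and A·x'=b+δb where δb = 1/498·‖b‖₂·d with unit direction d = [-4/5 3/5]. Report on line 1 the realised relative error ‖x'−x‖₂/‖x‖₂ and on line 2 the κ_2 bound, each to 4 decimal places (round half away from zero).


0.0036
0.7100

from the listed singular values, σ₁ = 113/10, σ_n = 113/3536
condition number: (113/10) ÷ (113/3536) = 353.6000
perturbation bound = 353.6000·1/498 = 0.7100
solve Ax = b  →  x = [-24.3159 -57.6678]
‖b‖₂ = 3.6056 and ‖x‖₂ = 62.5846
δb = ε·‖b‖·d = [-0.0058 0.0043]; solving A·Δx = δb gives ‖Δx‖ = 0.2266
dividing the unrounded norms, ‖Δx‖/‖x‖ = 0.0036
so the bound overstates the realised error by a factor of ≈ 196.1438 (computed from the unrounded values)


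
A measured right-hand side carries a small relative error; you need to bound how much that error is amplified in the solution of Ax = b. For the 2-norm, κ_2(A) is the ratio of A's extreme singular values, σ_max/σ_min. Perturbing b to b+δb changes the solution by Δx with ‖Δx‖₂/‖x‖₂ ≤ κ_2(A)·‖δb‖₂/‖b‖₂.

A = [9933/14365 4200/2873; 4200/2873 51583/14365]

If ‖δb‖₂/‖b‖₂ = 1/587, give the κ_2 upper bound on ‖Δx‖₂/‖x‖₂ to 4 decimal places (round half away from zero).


0.0869

form AᵀA = [245637/93925 23520/3757; 23520/3757 1411837/93925] with trace 127498/7225 and determinant 21609/180625
char-poly roots: 441/25 and 49/7225
σ_max=√(441/25)=(21/5), σ_min=√(49/7225)=(7/85) → κ = 51.0000
worst-case relative error ≤ 51.0000 × 1/587 = 0.0869


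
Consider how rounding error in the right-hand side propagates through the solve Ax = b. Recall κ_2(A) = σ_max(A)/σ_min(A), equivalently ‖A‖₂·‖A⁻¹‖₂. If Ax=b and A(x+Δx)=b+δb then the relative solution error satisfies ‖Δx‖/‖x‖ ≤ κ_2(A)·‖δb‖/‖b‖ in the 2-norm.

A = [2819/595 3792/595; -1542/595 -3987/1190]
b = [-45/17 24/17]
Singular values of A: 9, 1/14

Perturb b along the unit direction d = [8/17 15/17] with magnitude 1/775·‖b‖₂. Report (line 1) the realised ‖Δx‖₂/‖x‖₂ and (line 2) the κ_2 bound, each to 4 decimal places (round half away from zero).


from the listed singular values, σ₁ = 9, σ_n = 1/14
κ = σ_max/σ_min = 9/(1/14) = 126.0000
perturbation bound = 126.0000·1/775 = 0.1626
solve Ax = b  →  x = [-0.2000 -0.2667]
2-norm of b is 3.0000; of x, 0.3333
δb = ε·‖b‖·d = [0.0018 0.0034]; solving A·Δx = δb gives ‖Δx‖ = 0.0542
realised ‖Δx‖/‖x‖ = 0.1626
so the bound is sharp here: realised error equals the bound

0.1626
0.1626


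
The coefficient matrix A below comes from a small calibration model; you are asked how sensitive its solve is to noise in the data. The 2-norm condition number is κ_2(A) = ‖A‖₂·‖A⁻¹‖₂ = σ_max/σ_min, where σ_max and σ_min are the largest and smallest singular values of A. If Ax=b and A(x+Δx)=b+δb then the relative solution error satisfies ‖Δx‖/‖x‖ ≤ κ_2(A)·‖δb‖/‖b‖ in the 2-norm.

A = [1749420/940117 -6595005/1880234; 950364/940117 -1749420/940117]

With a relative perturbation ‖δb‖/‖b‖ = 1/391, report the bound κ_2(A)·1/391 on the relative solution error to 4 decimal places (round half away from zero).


0.6240

AᵀA = [13715093664/3058200601 -25713849870/3058200601; -25713849870/3058200601 192858035625/12232802404]; tr = 857157129/42328036, det = 72900/10582009
solving λ² − 857157129/42328036·λ + 72900/10582009 = 0 gives λ = 81/4, 3600/10582009
κ = σ_max/σ_min = (9/2)/(60/3253) = 243.9750
worst-case relative error ≤ 243.9750 × 1/391 = 0.6240


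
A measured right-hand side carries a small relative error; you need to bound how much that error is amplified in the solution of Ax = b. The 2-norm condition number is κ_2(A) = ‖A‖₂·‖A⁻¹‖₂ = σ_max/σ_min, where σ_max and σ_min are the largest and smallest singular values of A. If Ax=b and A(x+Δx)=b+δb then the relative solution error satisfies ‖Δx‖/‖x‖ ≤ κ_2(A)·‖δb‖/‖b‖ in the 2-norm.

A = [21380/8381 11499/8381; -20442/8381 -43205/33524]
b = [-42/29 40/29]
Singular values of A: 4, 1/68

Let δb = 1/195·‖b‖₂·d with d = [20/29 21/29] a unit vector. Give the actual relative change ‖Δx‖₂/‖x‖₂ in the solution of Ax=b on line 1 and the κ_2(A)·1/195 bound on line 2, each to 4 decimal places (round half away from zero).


largest singular value 4, smallest 1/68
condition number: 4 ÷ (1/68) = 272.0000
κ_2(A)·‖δb‖/‖b‖ = 1.3949
solve Ax = b  →  x = [-0.4412 -0.2353]
‖b‖ = 2.0000, ‖x‖ = 0.5000
δb = ε·‖b‖·d = [0.0071 0.0074]; solving A·Δx = δb gives ‖Δx‖ = 0.6974
dividing the unrounded norms, ‖Δx‖/‖x‖ = 1.3949
realised/bound = 1 exactly: the bound is attained for this b and d

1.3949
1.3949


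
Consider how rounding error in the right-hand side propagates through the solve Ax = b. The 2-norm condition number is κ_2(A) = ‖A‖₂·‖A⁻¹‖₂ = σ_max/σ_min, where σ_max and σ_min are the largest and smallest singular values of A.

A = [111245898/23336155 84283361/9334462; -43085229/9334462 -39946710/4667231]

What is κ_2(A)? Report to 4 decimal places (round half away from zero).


form AᵀA = [6708471933753/152360951300 628864234512/7618047565; 628864234512/7618047565 943319822393/6094438052] with trace 890925514517/4481204450 and determinant 1097928225/1433985424
eigenvalues of AᵀA: λ = (tr ± √(tr²−4·det))/2 = 19881/100, 1380625/358496356
so κ_2 = √((19881/100) / (1380625/358496356)) = 227.2080

227.2080
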